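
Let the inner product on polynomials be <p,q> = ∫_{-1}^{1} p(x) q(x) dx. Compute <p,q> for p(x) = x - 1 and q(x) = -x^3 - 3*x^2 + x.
<p,q> = 34/15

Expand the product: p(x)·q(x) = -x^4 - 2*x^3 + 4*x^2 - x.
∫_{-1}^{1} of each monomial x^k gives [2/(k+1) if k even, 0 if k odd]. Integrating term-by-term (or equivalently evaluating the antiderivative F(x) = -x^5/5 - x^4/2 + 4*x^3/3 - x^2/2 at the endpoints):
  F(1) − F(−1) = 2/15 − (-32/15) = 34/15.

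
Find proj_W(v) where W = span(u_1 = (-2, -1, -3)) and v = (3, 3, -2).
proj_W(v) = (3/7, 3/14, 9/14)

Set up U = [u_1 | ... | u_1] ∈ R^(3×1). The projector onto W = col(U) is P = U (U^T U)^(-1) U^T.
Compute U^T U =
  [14],
and U^T v = (-3).
Solve U^T U · c = U^T v for the coefficients: c = (-3/14). The projection is proj_W(v) = U c.
Check: (v - proj_W(v)) · u_1 = 0  (should be 0).
Result: proj_W(v) = (3/7, 3/14, 9/14).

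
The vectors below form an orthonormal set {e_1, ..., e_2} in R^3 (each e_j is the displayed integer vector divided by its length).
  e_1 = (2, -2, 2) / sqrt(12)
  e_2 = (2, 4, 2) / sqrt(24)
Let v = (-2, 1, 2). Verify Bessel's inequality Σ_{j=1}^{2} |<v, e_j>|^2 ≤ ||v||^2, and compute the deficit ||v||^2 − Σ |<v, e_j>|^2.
Σ |<v, e_j>|^2 = 1; ||v||^2 = 9; deficit = 8

Write each e_j = u_j / sqrt(<u_j, u_j>) where u_j is the displayed integer vector. Then <v, e_j> = <v, u_j> / sqrt(<u_j, u_j>), so |<v, e_j>|^2 = <v, u_j>^2 / <u_j, u_j>.
Coefficients: <v, e_1> = -2/sqrt(12), <v, e_2> = 4/sqrt(24).
Square and sum: Σ |<v, e_j>|^2 = 1.
Compute ||v||^2 = v·v = 9.
Deficit = 9 − 1 = 8 ≥ 0, confirming Bessel's inequality. (The deficit equals ||v − Σ <v,e_j> e_j||^2, the squared distance from v to span{e_j}.)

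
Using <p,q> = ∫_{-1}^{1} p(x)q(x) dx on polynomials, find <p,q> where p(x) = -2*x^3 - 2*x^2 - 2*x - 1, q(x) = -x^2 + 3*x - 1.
<p,q> = -8/5

Expand the product: p(x)·q(x) = 2*x^5 - 4*x^4 - 2*x^3 - 3*x^2 - x + 1.
∫_{-1}^{1} of each monomial x^k gives [2/(k+1) if k even, 0 if k odd]. Integrating term-by-term (or equivalently evaluating the antiderivative F(x) = x^6/3 - 4*x^5/5 - x^4/2 - x^3 - x^2/2 + x at the endpoints):
  F(1) − F(−1) = -22/15 − (2/15) = -8/5.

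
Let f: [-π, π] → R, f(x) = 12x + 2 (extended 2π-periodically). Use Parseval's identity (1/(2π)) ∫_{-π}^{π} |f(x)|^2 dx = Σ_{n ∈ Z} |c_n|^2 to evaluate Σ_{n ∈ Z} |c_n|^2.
Σ |c_n|^2 = 48π^2 + 4

Expand and integrate term by term over [-π, π]:
  ∫ (12x)^2 dx = 144·(2π^3/3); ∫ 2·12·(2)·x dx = 0 (odd integrand); ∫ 2^2 dx = 4·2π.
So (1/(2π)) ∫_{-π}^{π} (12x + 2)^2 dx = 144π^2/3 + 4 = 48π^2 + 4.
Parseval ⇒ Σ |c_n|^2 = 48π^2 + 4.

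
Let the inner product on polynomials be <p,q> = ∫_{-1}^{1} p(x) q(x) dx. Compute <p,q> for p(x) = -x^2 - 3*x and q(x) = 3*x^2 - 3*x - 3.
<p,q> = 34/5

Expand the product: p(x)·q(x) = -3*x^4 - 6*x^3 + 12*x^2 + 9*x.
∫_{-1}^{1} of each monomial x^k gives [2/(k+1) if k even, 0 if k odd]. Integrating term-by-term (or equivalently evaluating the antiderivative F(x) = -3*x^5/5 - 3*x^4/2 + 4*x^3 + 9*x^2/2 at the endpoints):
  F(1) − F(−1) = 32/5 − (-2/5) = 34/5.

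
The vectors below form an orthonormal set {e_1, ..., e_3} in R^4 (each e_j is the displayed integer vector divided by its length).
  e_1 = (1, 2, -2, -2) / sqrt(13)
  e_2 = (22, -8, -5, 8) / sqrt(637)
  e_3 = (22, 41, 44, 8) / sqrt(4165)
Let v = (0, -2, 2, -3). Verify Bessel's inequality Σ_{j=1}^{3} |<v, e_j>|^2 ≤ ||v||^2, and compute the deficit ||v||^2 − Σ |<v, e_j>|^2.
Σ |<v, e_j>|^2 = 76/85; ||v||^2 = 17; deficit = 1369/85

Write each e_j = u_j / sqrt(<u_j, u_j>) where u_j is the displayed integer vector. Then <v, e_j> = <v, u_j> / sqrt(<u_j, u_j>), so |<v, e_j>|^2 = <v, u_j>^2 / <u_j, u_j>.
Coefficients: <v, e_1> = -2/sqrt(13), <v, e_2> = -18/sqrt(637), <v, e_3> = -18/sqrt(4165).
Square and sum: Σ |<v, e_j>|^2 = 76/85.
Compute ||v||^2 = v·v = 17.
Deficit = 17 − 76/85 = 1369/85 ≥ 0, confirming Bessel's inequality. (The deficit equals ||v − Σ <v,e_j> e_j||^2, the squared distance from v to span{e_j}.)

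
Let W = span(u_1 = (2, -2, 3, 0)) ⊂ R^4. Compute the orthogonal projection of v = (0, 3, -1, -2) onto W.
proj_W(v) = (-18/17, 18/17, -27/17, 0)

Set up U = [u_1 | ... | u_1] ∈ R^(4×1). The projector onto W = col(U) is P = U (U^T U)^(-1) U^T.
Compute U^T U =
  [17],
and U^T v = (-9).
Solve U^T U · c = U^T v for the coefficients: c = (-9/17). The projection is proj_W(v) = U c.
Check: (v - proj_W(v)) · u_1 = 0  (should be 0).
Result: proj_W(v) = (-18/17, 18/17, -27/17, 0).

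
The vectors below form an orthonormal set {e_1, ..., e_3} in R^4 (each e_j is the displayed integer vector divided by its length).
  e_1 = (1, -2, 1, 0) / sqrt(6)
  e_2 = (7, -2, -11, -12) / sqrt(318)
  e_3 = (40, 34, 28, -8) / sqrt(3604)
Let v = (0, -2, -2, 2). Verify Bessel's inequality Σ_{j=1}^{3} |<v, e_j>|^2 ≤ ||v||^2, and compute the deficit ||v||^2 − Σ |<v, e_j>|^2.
Σ |<v, e_j>|^2 = 104/17; ||v||^2 = 12; deficit = 100/17

Write each e_j = u_j / sqrt(<u_j, u_j>) where u_j is the displayed integer vector. Then <v, e_j> = <v, u_j> / sqrt(<u_j, u_j>), so |<v, e_j>|^2 = <v, u_j>^2 / <u_j, u_j>.
Coefficients: <v, e_1> = 2/sqrt(6), <v, e_2> = 2/sqrt(318), <v, e_3> = -140/sqrt(3604).
Square and sum: Σ |<v, e_j>|^2 = 104/17.
Compute ||v||^2 = v·v = 12.
Deficit = 12 − 104/17 = 100/17 ≥ 0, confirming Bessel's inequality. (The deficit equals ||v − Σ <v,e_j> e_j||^2, the squared distance from v to span{e_j}.)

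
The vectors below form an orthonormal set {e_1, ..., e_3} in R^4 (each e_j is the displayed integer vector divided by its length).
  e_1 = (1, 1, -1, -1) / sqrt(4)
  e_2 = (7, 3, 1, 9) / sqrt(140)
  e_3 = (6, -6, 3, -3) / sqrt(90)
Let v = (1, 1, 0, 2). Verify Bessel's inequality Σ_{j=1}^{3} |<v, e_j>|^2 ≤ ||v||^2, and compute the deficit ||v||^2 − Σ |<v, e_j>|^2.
Σ |<v, e_j>|^2 = 6; ||v||^2 = 6; deficit = 0

Write each e_j = u_j / sqrt(<u_j, u_j>) where u_j is the displayed integer vector. Then <v, e_j> = <v, u_j> / sqrt(<u_j, u_j>), so |<v, e_j>|^2 = <v, u_j>^2 / <u_j, u_j>.
Coefficients: <v, e_1> = 0/sqrt(4), <v, e_2> = 28/sqrt(140), <v, e_3> = -6/sqrt(90).
Square and sum: Σ |<v, e_j>|^2 = 6.
Compute ||v||^2 = v·v = 6.
Deficit = 6 − 6 = 0 ≥ 0, confirming Bessel's inequality. (The deficit equals ||v − Σ <v,e_j> e_j||^2, the squared distance from v to span{e_j}.)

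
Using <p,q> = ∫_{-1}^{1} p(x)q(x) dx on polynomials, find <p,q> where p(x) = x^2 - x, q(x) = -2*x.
<p,q> = 4/3

Expand the product: p(x)·q(x) = -2*x^3 + 2*x^2.
∫_{-1}^{1} of each monomial x^k gives [2/(k+1) if k even, 0 if k odd]. Integrating term-by-term (or equivalently evaluating the antiderivative F(x) = -x^4/2 + 2*x^3/3 at the endpoints):
  F(1) − F(−1) = 1/6 − (-7/6) = 4/3.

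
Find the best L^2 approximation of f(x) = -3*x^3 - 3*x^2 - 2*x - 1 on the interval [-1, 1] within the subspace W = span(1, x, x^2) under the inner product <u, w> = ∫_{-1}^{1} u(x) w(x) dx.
g(x) = -3*x^2 - 19*x/5 - 1

The best approximation g ∈ W is the orthogonal projection of f onto W. Writing g = a_0 + a_1 x + a_2 x^2, the coefficients solve the normal equations G · a = b where
  G_{ij} = <φ_i, φ_j> and b_i = <f, φ_i>, with φ_0 = 1, φ_1 = x, φ_2 = x^2.
G =
  [2, 0, 2/3]
  [0, 2/3, 0]
  [2/3, 0, 2/5],
b = (-4, -38/15, -28/15).
Solving gives a_0 = -1, a_1 = -19/5, a_2 = -3, so
  g(x) = -3*x^2 - 19*x/5 - 1.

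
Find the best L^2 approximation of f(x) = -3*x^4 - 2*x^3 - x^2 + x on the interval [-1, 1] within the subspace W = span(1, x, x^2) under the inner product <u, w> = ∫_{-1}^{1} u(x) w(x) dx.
g(x) = -25*x^2/7 - x/5 + 9/35

The best approximation g ∈ W is the orthogonal projection of f onto W. Writing g = a_0 + a_1 x + a_2 x^2, the coefficients solve the normal equations G · a = b where
  G_{ij} = <φ_i, φ_j> and b_i = <f, φ_i>, with φ_0 = 1, φ_1 = x, φ_2 = x^2.
G =
  [2, 0, 2/3]
  [0, 2/3, 0]
  [2/3, 0, 2/5],
b = (-28/15, -2/15, -44/35).
Solving gives a_0 = 9/35, a_1 = -1/5, a_2 = -25/7, so
  g(x) = -25*x^2/7 - x/5 + 9/35.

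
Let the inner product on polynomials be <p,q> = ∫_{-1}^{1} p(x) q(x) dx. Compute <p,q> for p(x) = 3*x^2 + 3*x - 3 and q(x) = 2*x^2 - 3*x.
<p,q> = -38/5

Expand the product: p(x)·q(x) = 6*x^4 - 3*x^3 - 15*x^2 + 9*x.
∫_{-1}^{1} of each monomial x^k gives [2/(k+1) if k even, 0 if k odd]. Integrating term-by-term (or equivalently evaluating the antiderivative F(x) = 6*x^5/5 - 3*x^4/4 - 5*x^3 + 9*x^2/2 at the endpoints):
  F(1) − F(−1) = -1/20 − (151/20) = -38/5.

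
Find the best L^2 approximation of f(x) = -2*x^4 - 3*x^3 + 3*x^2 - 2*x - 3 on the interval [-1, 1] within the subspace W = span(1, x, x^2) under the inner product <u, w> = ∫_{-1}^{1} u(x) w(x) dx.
g(x) = 9*x^2/7 - 19*x/5 - 99/35

The best approximation g ∈ W is the orthogonal projection of f onto W. Writing g = a_0 + a_1 x + a_2 x^2, the coefficients solve the normal equations G · a = b where
  G_{ij} = <φ_i, φ_j> and b_i = <f, φ_i>, with φ_0 = 1, φ_1 = x, φ_2 = x^2.
G =
  [2, 0, 2/3]
  [0, 2/3, 0]
  [2/3, 0, 2/5],
b = (-24/5, -38/15, -48/35).
Solving gives a_0 = -99/35, a_1 = -19/5, a_2 = 9/7, so
  g(x) = 9*x^2/7 - 19*x/5 - 99/35.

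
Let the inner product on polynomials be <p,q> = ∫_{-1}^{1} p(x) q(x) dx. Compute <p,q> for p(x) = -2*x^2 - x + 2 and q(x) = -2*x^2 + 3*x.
<p,q> = -46/15

Expand the product: p(x)·q(x) = 4*x^4 - 4*x^3 - 7*x^2 + 6*x.
∫_{-1}^{1} of each monomial x^k gives [2/(k+1) if k even, 0 if k odd]. Integrating term-by-term (or equivalently evaluating the antiderivative F(x) = 4*x^5/5 - x^4 - 7*x^3/3 + 3*x^2 at the endpoints):
  F(1) − F(−1) = 7/15 − (53/15) = -46/15.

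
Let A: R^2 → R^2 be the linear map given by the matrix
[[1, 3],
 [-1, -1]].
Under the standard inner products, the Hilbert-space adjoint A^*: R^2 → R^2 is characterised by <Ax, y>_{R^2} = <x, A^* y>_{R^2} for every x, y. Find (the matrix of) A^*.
A^* = A^T =
[[1, -1],
 [3, -1]]

For real matrices with standard dot products, the defining identity <Ax, y> = <x, A^* y> gives (Ax)^T y = x^T (A^*) y, i.e. x^T A^T y = x^T (A^*) y. Since this holds for all x, y, we must have A^* = A^T. Therefore
A^* =
[[1, -1],
 [3, -1]].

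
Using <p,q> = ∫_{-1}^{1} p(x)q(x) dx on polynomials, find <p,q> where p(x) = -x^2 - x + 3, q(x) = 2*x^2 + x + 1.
<p,q> = 118/15

Expand the product: p(x)·q(x) = -2*x^4 - 3*x^3 + 4*x^2 + 2*x + 3.
∫_{-1}^{1} of each monomial x^k gives [2/(k+1) if k even, 0 if k odd]. Integrating term-by-term (or equivalently evaluating the antiderivative F(x) = -2*x^5/5 - 3*x^4/4 + 4*x^3/3 + x^2 + 3*x at the endpoints):
  F(1) − F(−1) = 251/60 − (-221/60) = 118/15.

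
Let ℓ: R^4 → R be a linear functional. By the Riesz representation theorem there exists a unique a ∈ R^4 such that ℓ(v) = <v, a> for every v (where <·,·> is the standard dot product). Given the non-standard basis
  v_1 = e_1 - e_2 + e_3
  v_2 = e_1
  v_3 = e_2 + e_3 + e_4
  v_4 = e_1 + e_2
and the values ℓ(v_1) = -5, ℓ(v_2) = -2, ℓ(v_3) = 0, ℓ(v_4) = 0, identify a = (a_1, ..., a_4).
a = (-2, 2, -1, -1)

Write a = (a_1, ..., a_4) in the standard basis. For each basis vector v_i, ℓ(v_i) = <v_i, a> is a linear equation in the a_j's. Collect the n equations into a matrix system V a = ℓ, where row i of V is v_i (expressed in the standard basis). Since V is invertible (lower-triangular with 1s on the diagonal, up to permutation), solve by back-substitution:
  V =
[[1, -1, 1, 0],
 [1, 0, 0, 0],
 [0, 1, 1, 1],
 [1, 1, 0, 0]]
  V a = (-5, -2, 0, 0)
Solving gives a = (-2, 2, -1, -1).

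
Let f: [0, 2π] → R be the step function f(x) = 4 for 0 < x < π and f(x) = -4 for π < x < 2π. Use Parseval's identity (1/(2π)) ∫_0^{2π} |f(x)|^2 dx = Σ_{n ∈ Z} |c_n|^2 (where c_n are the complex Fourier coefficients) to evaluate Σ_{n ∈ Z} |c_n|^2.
Σ |c_n|^2 = 16

Parseval equates the L^2 energy of f (normalised by 1/(2π)) with the ℓ^2 sum of its Fourier coefficients: (1/(2π)) ∫_0^{2π} |f|^2 = Σ |c_n|^2.
Compute the left side: (1/(2π)) [∫_0^π 4^2 dx + ∫_π^{2π} (-4)^2 dx] = (1/(2π)) · (16π + 16π) = (16 + 16)/2 = 16.
So Σ_{n ∈ Z} |c_n|^2 = 16.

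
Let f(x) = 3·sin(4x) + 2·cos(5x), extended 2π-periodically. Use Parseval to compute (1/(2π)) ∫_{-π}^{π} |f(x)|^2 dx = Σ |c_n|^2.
Σ |c_n|^2 = 13/2

Expand |f|^2 and use orthogonality of {sin(nx), cos(mx)} on [-π, π]:
  ∫_{-π}^{π} sin(nx)^2 dx = π, ∫ cos(mx)^2 dx = π, and cross terms integrate to 0.
So ∫_{-π}^{π} f(x)^2 dx = 3^2 · π + 2^2 · π = (9 + 4)π.
Divide by 2π: (9 + 4)/2 = 13/2.
By Parseval, this equals Σ |c_n|^2.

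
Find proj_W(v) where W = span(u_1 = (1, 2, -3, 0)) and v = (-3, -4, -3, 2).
proj_W(v) = (-1/7, -2/7, 3/7, 0)

Set up U = [u_1 | ... | u_1] ∈ R^(4×1). The projector onto W = col(U) is P = U (U^T U)^(-1) U^T.
Compute U^T U =
  [14],
and U^T v = (-2).
Solve U^T U · c = U^T v for the coefficients: c = (-1/7). The projection is proj_W(v) = U c.
Check: (v - proj_W(v)) · u_1 = 0  (should be 0).
Result: proj_W(v) = (-1/7, -2/7, 3/7, 0).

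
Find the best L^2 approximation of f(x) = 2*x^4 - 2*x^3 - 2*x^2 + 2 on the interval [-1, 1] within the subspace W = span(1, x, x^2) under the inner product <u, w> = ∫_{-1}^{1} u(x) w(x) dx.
g(x) = -2*x^2/7 - 6*x/5 + 64/35

The best approximation g ∈ W is the orthogonal projection of f onto W. Writing g = a_0 + a_1 x + a_2 x^2, the coefficients solve the normal equations G · a = b where
  G_{ij} = <φ_i, φ_j> and b_i = <f, φ_i>, with φ_0 = 1, φ_1 = x, φ_2 = x^2.
G =
  [2, 0, 2/3]
  [0, 2/3, 0]
  [2/3, 0, 2/5],
b = (52/15, -4/5, 116/105).
Solving gives a_0 = 64/35, a_1 = -6/5, a_2 = -2/7, so
  g(x) = -2*x^2/7 - 6*x/5 + 64/35.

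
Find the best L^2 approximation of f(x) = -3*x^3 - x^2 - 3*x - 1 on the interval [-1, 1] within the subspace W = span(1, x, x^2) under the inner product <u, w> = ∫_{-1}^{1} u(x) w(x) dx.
g(x) = -x^2 - 24*x/5 - 1

The best approximation g ∈ W is the orthogonal projection of f onto W. Writing g = a_0 + a_1 x + a_2 x^2, the coefficients solve the normal equations G · a = b where
  G_{ij} = <φ_i, φ_j> and b_i = <f, φ_i>, with φ_0 = 1, φ_1 = x, φ_2 = x^2.
G =
  [2, 0, 2/3]
  [0, 2/3, 0]
  [2/3, 0, 2/5],
b = (-8/3, -16/5, -16/15).
Solving gives a_0 = -1, a_1 = -24/5, a_2 = -1, so
  g(x) = -x^2 - 24*x/5 - 1.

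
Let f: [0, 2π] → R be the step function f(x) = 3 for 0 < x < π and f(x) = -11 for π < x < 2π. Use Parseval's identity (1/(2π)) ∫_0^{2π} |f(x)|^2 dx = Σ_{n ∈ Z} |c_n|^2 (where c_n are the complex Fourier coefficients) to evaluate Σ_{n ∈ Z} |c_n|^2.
Σ |c_n|^2 = 65

Parseval equates the L^2 energy of f (normalised by 1/(2π)) with the ℓ^2 sum of its Fourier coefficients: (1/(2π)) ∫_0^{2π} |f|^2 = Σ |c_n|^2.
Compute the left side: (1/(2π)) [∫_0^π 3^2 dx + ∫_π^{2π} (-11)^2 dx] = (1/(2π)) · (9π + 121π) = (9 + 121)/2 = 65.
So Σ_{n ∈ Z} |c_n|^2 = 65.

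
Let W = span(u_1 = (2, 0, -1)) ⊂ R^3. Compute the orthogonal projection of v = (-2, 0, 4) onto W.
proj_W(v) = (-16/5, 0, 8/5)

Set up U = [u_1 | ... | u_1] ∈ R^(3×1). The projector onto W = col(U) is P = U (U^T U)^(-1) U^T.
Compute U^T U =
  [5],
and U^T v = (-8).
Solve U^T U · c = U^T v for the coefficients: c = (-8/5). The projection is proj_W(v) = U c.
Check: (v - proj_W(v)) · u_1 = 0  (should be 0).
Result: proj_W(v) = (-16/5, 0, 8/5).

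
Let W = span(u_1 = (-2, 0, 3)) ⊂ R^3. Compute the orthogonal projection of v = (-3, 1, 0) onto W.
proj_W(v) = (-12/13, 0, 18/13)

Set up U = [u_1 | ... | u_1] ∈ R^(3×1). The projector onto W = col(U) is P = U (U^T U)^(-1) U^T.
Compute U^T U =
  [13],
and U^T v = (6).
Solve U^T U · c = U^T v for the coefficients: c = (6/13). The projection is proj_W(v) = U c.
Check: (v - proj_W(v)) · u_1 = 0  (should be 0).
Result: proj_W(v) = (-12/13, 0, 18/13).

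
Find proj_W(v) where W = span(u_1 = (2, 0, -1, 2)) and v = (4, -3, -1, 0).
proj_W(v) = (2, 0, -1, 2)

Set up U = [u_1 | ... | u_1] ∈ R^(4×1). The projector onto W = col(U) is P = U (U^T U)^(-1) U^T.
Compute U^T U =
  [9],
and U^T v = (9).
Solve U^T U · c = U^T v for the coefficients: c = (1). The projection is proj_W(v) = U c.
Check: (v - proj_W(v)) · u_1 = 0  (should be 0).
Result: proj_W(v) = (2, 0, -1, 2).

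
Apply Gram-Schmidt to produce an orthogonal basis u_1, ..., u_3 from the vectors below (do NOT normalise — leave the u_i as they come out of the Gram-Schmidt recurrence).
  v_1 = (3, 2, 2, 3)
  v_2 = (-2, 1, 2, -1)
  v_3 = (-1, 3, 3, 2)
Orthogonal basis:
  u_1 = (3, 2, 2, 3)
  u_2 = (-43/26, 16/13, 29/13, -17/26)
  u_3 = (-224/251, 120/251, -159/251, 250/251)

Apply the Gram-Schmidt recurrence
  u_1 = v_1
  u_i = v_i − Σ_{j<i} ((v_i · u_j) / (u_j · u_j)) · u_j.

Step by step this gives:
  u_1 = (3, 2, 2, 3)
  u_2 = (-43/26, 16/13, 29/13, -17/26)
  u_3 = (-224/251, 120/251, -159/251, 250/251)

Orthogonality check:
  u_2 · u_1 = 0 (should be 0)
  u_3 · u_1 = 0 (should be 0)
  u_3 · u_2 = 0 (should be 0)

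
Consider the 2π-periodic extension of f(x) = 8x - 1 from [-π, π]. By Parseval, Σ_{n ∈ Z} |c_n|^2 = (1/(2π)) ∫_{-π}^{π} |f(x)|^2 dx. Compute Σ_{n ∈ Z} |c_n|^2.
Σ |c_n|^2 = 64π^2/3 + 1

Expand and integrate term by term over [-π, π]:
  ∫ (8x)^2 dx = 64·(2π^3/3); ∫ 2·8·(-1)·x dx = 0 (odd integrand); ∫ (-1)^2 dx = 1·2π.
So (1/(2π)) ∫_{-π}^{π} (8x - 1)^2 dx = 64π^2/3 + 1 = 64π^2/3 + 1.
Parseval ⇒ Σ |c_n|^2 = 64π^2/3 + 1.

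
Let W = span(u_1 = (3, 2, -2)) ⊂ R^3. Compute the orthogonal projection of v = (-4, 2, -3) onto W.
proj_W(v) = (-6/17, -4/17, 4/17)

Set up U = [u_1 | ... | u_1] ∈ R^(3×1). The projector onto W = col(U) is P = U (U^T U)^(-1) U^T.
Compute U^T U =
  [17],
and U^T v = (-2).
Solve U^T U · c = U^T v for the coefficients: c = (-2/17). The projection is proj_W(v) = U c.
Check: (v - proj_W(v)) · u_1 = 0  (should be 0).
Result: proj_W(v) = (-6/17, -4/17, 4/17).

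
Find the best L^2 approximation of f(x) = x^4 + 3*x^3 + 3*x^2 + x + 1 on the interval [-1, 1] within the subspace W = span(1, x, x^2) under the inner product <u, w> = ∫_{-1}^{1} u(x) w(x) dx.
g(x) = 27*x^2/7 + 14*x/5 + 32/35

The best approximation g ∈ W is the orthogonal projection of f onto W. Writing g = a_0 + a_1 x + a_2 x^2, the coefficients solve the normal equations G · a = b where
  G_{ij} = <φ_i, φ_j> and b_i = <f, φ_i>, with φ_0 = 1, φ_1 = x, φ_2 = x^2.
G =
  [2, 0, 2/3]
  [0, 2/3, 0]
  [2/3, 0, 2/5],
b = (22/5, 28/15, 226/105).
Solving gives a_0 = 32/35, a_1 = 14/5, a_2 = 27/7, so
  g(x) = 27*x^2/7 + 14*x/5 + 32/35.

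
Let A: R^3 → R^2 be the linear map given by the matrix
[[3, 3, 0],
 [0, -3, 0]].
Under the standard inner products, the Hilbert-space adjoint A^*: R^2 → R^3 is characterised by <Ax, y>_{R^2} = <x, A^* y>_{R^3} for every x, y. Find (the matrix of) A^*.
A^* = A^T =
[[3, 0],
 [3, -3],
 [0, 0]]

For real matrices with standard dot products, the defining identity <Ax, y> = <x, A^* y> gives (Ax)^T y = x^T (A^*) y, i.e. x^T A^T y = x^T (A^*) y. Since this holds for all x, y, we must have A^* = A^T. Therefore
A^* =
[[3, 0],
 [3, -3],
 [0, 0]].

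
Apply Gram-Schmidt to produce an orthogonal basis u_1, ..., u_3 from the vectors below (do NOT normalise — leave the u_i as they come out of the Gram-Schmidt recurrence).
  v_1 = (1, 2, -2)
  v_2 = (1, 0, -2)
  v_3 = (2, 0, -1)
Orthogonal basis:
  u_1 = (1, 2, -2)
  u_2 = (4/9, -10/9, -8/9)
  u_3 = (6/5, 0, 3/5)

Apply the Gram-Schmidt recurrence
  u_1 = v_1
  u_i = v_i − Σ_{j<i} ((v_i · u_j) / (u_j · u_j)) · u_j.

Step by step this gives:
  u_1 = (1, 2, -2)
  u_2 = (4/9, -10/9, -8/9)
  u_3 = (6/5, 0, 3/5)

Orthogonality check:
  u_2 · u_1 = 0 (should be 0)
  u_3 · u_1 = 0 (should be 0)
  u_3 · u_2 = 0 (should be 0)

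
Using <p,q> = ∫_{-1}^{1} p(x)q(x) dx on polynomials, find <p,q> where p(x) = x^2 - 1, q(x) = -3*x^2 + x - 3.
<p,q> = 24/5

Expand the product: p(x)·q(x) = -3*x^4 + x^3 - x + 3.
∫_{-1}^{1} of each monomial x^k gives [2/(k+1) if k even, 0 if k odd]. Integrating term-by-term (or equivalently evaluating the antiderivative F(x) = -3*x^5/5 + x^4/4 - x^2/2 + 3*x at the endpoints):
  F(1) − F(−1) = 43/20 − (-53/20) = 24/5.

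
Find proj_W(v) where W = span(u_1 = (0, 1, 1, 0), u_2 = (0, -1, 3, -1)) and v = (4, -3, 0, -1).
proj_W(v) = (0, -55/18, 1/18, -7/9)

Set up U = [u_1 | ... | u_2] ∈ R^(4×2). The projector onto W = col(U) is P = U (U^T U)^(-1) U^T.
Compute U^T U =
  [2, 2]
  [2, 11],
and U^T v = (-3, 4).
Solve U^T U · c = U^T v for the coefficients: c = (-41/18, 7/9). The projection is proj_W(v) = U c.
Check: (v - proj_W(v)) · u_1 = 0  (should be 0).
Check: (v - proj_W(v)) · u_2 = 0  (should be 0).
Result: proj_W(v) = (0, -55/18, 1/18, -7/9).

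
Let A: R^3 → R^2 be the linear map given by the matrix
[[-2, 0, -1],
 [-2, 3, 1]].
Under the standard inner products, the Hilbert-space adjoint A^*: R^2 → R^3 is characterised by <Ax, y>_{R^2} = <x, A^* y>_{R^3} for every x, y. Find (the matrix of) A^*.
A^* = A^T =
[[-2, -2],
 [0, 3],
 [-1, 1]]

For real matrices with standard dot products, the defining identity <Ax, y> = <x, A^* y> gives (Ax)^T y = x^T (A^*) y, i.e. x^T A^T y = x^T (A^*) y. Since this holds for all x, y, we must have A^* = A^T. Therefore
A^* =
[[-2, -2],
 [0, 3],
 [-1, 1]].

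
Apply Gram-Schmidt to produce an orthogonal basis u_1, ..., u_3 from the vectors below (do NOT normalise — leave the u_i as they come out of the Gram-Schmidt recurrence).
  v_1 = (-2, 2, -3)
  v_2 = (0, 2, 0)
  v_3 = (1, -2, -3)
Orthogonal basis:
  u_1 = (-2, 2, -3)
  u_2 = (8/17, 26/17, 12/17)
  u_3 = (27/13, 0, -18/13)

Apply the Gram-Schmidt recurrence
  u_1 = v_1
  u_i = v_i − Σ_{j<i} ((v_i · u_j) / (u_j · u_j)) · u_j.

Step by step this gives:
  u_1 = (-2, 2, -3)
  u_2 = (8/17, 26/17, 12/17)
  u_3 = (27/13, 0, -18/13)

Orthogonality check:
  u_2 · u_1 = 0 (should be 0)
  u_3 · u_1 = 0 (should be 0)
  u_3 · u_2 = 0 (should be 0)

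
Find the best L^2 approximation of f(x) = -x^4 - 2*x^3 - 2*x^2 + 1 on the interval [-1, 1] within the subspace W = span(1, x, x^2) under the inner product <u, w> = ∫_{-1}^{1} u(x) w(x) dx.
g(x) = -20*x^2/7 - 6*x/5 + 38/35

The best approximation g ∈ W is the orthogonal projection of f onto W. Writing g = a_0 + a_1 x + a_2 x^2, the coefficients solve the normal equations G · a = b where
  G_{ij} = <φ_i, φ_j> and b_i = <f, φ_i>, with φ_0 = 1, φ_1 = x, φ_2 = x^2.
G =
  [2, 0, 2/3]
  [0, 2/3, 0]
  [2/3, 0, 2/5],
b = (4/15, -4/5, -44/105).
Solving gives a_0 = 38/35, a_1 = -6/5, a_2 = -20/7, so
  g(x) = -20*x^2/7 - 6*x/5 + 38/35.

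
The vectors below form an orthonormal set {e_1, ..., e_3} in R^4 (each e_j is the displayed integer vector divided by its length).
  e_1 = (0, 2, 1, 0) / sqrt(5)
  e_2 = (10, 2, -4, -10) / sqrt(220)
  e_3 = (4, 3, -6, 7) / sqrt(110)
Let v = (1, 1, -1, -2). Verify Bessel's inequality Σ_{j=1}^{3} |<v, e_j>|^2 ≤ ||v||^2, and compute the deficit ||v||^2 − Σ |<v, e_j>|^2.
Σ |<v, e_j>|^2 = 61/10; ||v||^2 = 7; deficit = 9/10

Write each e_j = u_j / sqrt(<u_j, u_j>) where u_j is the displayed integer vector. Then <v, e_j> = <v, u_j> / sqrt(<u_j, u_j>), so |<v, e_j>|^2 = <v, u_j>^2 / <u_j, u_j>.
Coefficients: <v, e_1> = 1/sqrt(5), <v, e_2> = 36/sqrt(220), <v, e_3> = -1/sqrt(110).
Square and sum: Σ |<v, e_j>|^2 = 61/10.
Compute ||v||^2 = v·v = 7.
Deficit = 7 − 61/10 = 9/10 ≥ 0, confirming Bessel's inequality. (The deficit equals ||v − Σ <v,e_j> e_j||^2, the squared distance from v to span{e_j}.)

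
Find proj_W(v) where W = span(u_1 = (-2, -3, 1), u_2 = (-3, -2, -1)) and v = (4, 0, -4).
proj_W(v) = (4/3, 8/3, -4/3)

Set up U = [u_1 | ... | u_2] ∈ R^(3×2). The projector onto W = col(U) is P = U (U^T U)^(-1) U^T.
Compute U^T U =
  [14, 11]
  [11, 14],
and U^T v = (-12, -8).
Solve U^T U · c = U^T v for the coefficients: c = (-16/15, 4/15). The projection is proj_W(v) = U c.
Check: (v - proj_W(v)) · u_1 = 0  (should be 0).
Check: (v - proj_W(v)) · u_2 = 0  (should be 0).
Result: proj_W(v) = (4/3, 8/3, -4/3).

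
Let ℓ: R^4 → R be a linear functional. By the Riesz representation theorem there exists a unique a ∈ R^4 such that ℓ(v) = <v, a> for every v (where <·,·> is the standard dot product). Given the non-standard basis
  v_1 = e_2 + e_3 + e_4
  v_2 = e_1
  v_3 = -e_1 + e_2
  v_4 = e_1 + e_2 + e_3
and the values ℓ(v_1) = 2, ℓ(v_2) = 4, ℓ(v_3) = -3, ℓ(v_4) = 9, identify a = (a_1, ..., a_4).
a = (4, 1, 4, -3)

Write a = (a_1, ..., a_4) in the standard basis. For each basis vector v_i, ℓ(v_i) = <v_i, a> is a linear equation in the a_j's. Collect the n equations into a matrix system V a = ℓ, where row i of V is v_i (expressed in the standard basis). Since V is invertible (lower-triangular with 1s on the diagonal, up to permutation), solve by back-substitution:
  V =
[[0, 1, 1, 1],
 [1, 0, 0, 0],
 [-1, 1, 0, 0],
 [1, 1, 1, 0]]
  V a = (2, 4, -3, 9)
Solving gives a = (4, 1, 4, -3).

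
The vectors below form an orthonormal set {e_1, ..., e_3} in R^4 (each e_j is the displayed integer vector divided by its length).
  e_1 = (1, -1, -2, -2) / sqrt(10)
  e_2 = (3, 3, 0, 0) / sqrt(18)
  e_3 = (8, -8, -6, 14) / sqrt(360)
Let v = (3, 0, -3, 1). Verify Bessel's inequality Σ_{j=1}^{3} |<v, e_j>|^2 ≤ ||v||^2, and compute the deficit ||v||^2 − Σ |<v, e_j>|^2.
Σ |<v, e_j>|^2 = 163/9; ||v||^2 = 19; deficit = 8/9

Write each e_j = u_j / sqrt(<u_j, u_j>) where u_j is the displayed integer vector. Then <v, e_j> = <v, u_j> / sqrt(<u_j, u_j>), so |<v, e_j>|^2 = <v, u_j>^2 / <u_j, u_j>.
Coefficients: <v, e_1> = 7/sqrt(10), <v, e_2> = 9/sqrt(18), <v, e_3> = 56/sqrt(360).
Square and sum: Σ |<v, e_j>|^2 = 163/9.
Compute ||v||^2 = v·v = 19.
Deficit = 19 − 163/9 = 8/9 ≥ 0, confirming Bessel's inequality. (The deficit equals ||v − Σ <v,e_j> e_j||^2, the squared distance from v to span{e_j}.)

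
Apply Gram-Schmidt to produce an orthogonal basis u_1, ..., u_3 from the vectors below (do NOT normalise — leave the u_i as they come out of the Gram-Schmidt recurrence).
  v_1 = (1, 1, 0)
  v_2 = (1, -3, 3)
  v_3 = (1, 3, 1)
Orthogonal basis:
  u_1 = (1, 1, 0)
  u_2 = (2, -2, 3)
  u_3 = (-15/17, 15/17, 20/17)

Apply the Gram-Schmidt recurrence
  u_1 = v_1
  u_i = v_i − Σ_{j<i} ((v_i · u_j) / (u_j · u_j)) · u_j.

Step by step this gives:
  u_1 = (1, 1, 0)
  u_2 = (2, -2, 3)
  u_3 = (-15/17, 15/17, 20/17)

Orthogonality check:
  u_2 · u_1 = 0 (should be 0)
  u_3 · u_1 = 0 (should be 0)
  u_3 · u_2 = 0 (should be 0)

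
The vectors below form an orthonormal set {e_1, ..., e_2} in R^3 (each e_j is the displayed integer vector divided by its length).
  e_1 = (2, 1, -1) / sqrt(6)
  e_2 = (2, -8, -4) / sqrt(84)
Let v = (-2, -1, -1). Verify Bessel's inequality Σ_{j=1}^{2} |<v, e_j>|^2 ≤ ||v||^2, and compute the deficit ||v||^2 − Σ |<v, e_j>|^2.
Σ |<v, e_j>|^2 = 24/7; ||v||^2 = 6; deficit = 18/7

Write each e_j = u_j / sqrt(<u_j, u_j>) where u_j is the displayed integer vector. Then <v, e_j> = <v, u_j> / sqrt(<u_j, u_j>), so |<v, e_j>|^2 = <v, u_j>^2 / <u_j, u_j>.
Coefficients: <v, e_1> = -4/sqrt(6), <v, e_2> = 8/sqrt(84).
Square and sum: Σ |<v, e_j>|^2 = 24/7.
Compute ||v||^2 = v·v = 6.
Deficit = 6 − 24/7 = 18/7 ≥ 0, confirming Bessel's inequality. (The deficit equals ||v − Σ <v,e_j> e_j||^2, the squared distance from v to span{e_j}.)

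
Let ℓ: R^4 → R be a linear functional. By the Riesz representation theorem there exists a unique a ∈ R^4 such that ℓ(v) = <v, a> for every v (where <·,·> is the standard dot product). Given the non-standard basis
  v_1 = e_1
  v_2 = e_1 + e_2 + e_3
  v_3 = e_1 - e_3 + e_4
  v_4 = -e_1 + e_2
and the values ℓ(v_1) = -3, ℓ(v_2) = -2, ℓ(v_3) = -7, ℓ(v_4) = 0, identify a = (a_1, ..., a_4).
a = (-3, -3, 4, 0)

Write a = (a_1, ..., a_4) in the standard basis. For each basis vector v_i, ℓ(v_i) = <v_i, a> is a linear equation in the a_j's. Collect the n equations into a matrix system V a = ℓ, where row i of V is v_i (expressed in the standard basis). Since V is invertible (lower-triangular with 1s on the diagonal, up to permutation), solve by back-substitution:
  V =
[[1, 0, 0, 0],
 [1, 1, 1, 0],
 [1, 0, -1, 1],
 [-1, 1, 0, 0]]
  V a = (-3, -2, -7, 0)
Solving gives a = (-3, -3, 4, 0).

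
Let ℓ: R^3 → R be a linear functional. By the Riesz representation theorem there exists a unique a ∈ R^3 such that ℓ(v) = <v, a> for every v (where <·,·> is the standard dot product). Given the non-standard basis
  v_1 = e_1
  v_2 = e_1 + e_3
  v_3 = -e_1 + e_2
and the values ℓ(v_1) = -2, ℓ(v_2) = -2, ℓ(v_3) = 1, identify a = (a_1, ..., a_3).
a = (-2, -1, 0)

Write a = (a_1, ..., a_3) in the standard basis. For each basis vector v_i, ℓ(v_i) = <v_i, a> is a linear equation in the a_j's. Collect the n equations into a matrix system V a = ℓ, where row i of V is v_i (expressed in the standard basis). Since V is invertible (lower-triangular with 1s on the diagonal, up to permutation), solve by back-substitution:
  V =
[[1, 0, 0],
 [1, 0, 1],
 [-1, 1, 0]]
  V a = (-2, -2, 1)
Solving gives a = (-2, -1, 0).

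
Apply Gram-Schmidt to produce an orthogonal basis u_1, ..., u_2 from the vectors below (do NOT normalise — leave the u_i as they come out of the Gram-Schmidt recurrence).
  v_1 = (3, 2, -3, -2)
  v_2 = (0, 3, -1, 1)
Orthogonal basis:
  u_1 = (3, 2, -3, -2)
  u_2 = (-21/26, 32/13, -5/26, 20/13)

Apply the Gram-Schmidt recurrence
  u_1 = v_1
  u_i = v_i − Σ_{j<i} ((v_i · u_j) / (u_j · u_j)) · u_j.

Step by step this gives:
  u_1 = (3, 2, -3, -2)
  u_2 = (-21/26, 32/13, -5/26, 20/13)

Orthogonality check:
  u_2 · u_1 = 0 (should be 0)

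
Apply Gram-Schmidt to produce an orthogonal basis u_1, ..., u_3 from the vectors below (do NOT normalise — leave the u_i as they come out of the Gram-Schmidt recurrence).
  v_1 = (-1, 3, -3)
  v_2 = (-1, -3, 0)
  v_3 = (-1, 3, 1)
Orthogonal basis:
  u_1 = (-1, 3, -3)
  u_2 = (-27/19, -33/19, -24/19)
  u_3 = (-12/7, 4/7, 8/7)

Apply the Gram-Schmidt recurrence
  u_1 = v_1
  u_i = v_i − Σ_{j<i} ((v_i · u_j) / (u_j · u_j)) · u_j.

Step by step this gives:
  u_1 = (-1, 3, -3)
  u_2 = (-27/19, -33/19, -24/19)
  u_3 = (-12/7, 4/7, 8/7)

Orthogonality check:
  u_2 · u_1 = 0 (should be 0)
  u_3 · u_1 = 0 (should be 0)
  u_3 · u_2 = 0 (should be 0)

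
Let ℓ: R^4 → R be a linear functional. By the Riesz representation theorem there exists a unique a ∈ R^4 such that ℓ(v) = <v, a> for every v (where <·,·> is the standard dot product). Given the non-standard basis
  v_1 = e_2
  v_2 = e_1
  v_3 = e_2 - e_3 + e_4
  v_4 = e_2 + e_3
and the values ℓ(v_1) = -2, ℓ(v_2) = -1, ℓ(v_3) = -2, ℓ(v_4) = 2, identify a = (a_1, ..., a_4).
a = (-1, -2, 4, 4)

Write a = (a_1, ..., a_4) in the standard basis. For each basis vector v_i, ℓ(v_i) = <v_i, a> is a linear equation in the a_j's. Collect the n equations into a matrix system V a = ℓ, where row i of V is v_i (expressed in the standard basis). Since V is invertible (lower-triangular with 1s on the diagonal, up to permutation), solve by back-substitution:
  V =
[[0, 1, 0, 0],
 [1, 0, 0, 0],
 [0, 1, -1, 1],
 [0, 1, 1, 0]]
  V a = (-2, -1, -2, 2)
Solving gives a = (-1, -2, 4, 4).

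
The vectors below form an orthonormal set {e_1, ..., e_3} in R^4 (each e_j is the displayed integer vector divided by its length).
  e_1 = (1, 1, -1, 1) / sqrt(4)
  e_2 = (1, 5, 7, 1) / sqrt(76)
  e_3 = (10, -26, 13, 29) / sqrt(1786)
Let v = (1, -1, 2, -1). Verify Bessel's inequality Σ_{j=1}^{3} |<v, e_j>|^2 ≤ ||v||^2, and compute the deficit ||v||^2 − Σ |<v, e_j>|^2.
Σ |<v, e_j>|^2 = 369/94; ||v||^2 = 7; deficit = 289/94

Write each e_j = u_j / sqrt(<u_j, u_j>) where u_j is the displayed integer vector. Then <v, e_j> = <v, u_j> / sqrt(<u_j, u_j>), so |<v, e_j>|^2 = <v, u_j>^2 / <u_j, u_j>.
Coefficients: <v, e_1> = -3/sqrt(4), <v, e_2> = 9/sqrt(76), <v, e_3> = 33/sqrt(1786).
Square and sum: Σ |<v, e_j>|^2 = 369/94.
Compute ||v||^2 = v·v = 7.
Deficit = 7 − 369/94 = 289/94 ≥ 0, confirming Bessel's inequality. (The deficit equals ||v − Σ <v,e_j> e_j||^2, the squared distance from v to span{e_j}.)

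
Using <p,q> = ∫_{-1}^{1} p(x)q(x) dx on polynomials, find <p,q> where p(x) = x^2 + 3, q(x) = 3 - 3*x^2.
<p,q> = 64/5

Expand the product: p(x)·q(x) = -3*x^4 - 6*x^2 + 9.
∫_{-1}^{1} of each monomial x^k gives [2/(k+1) if k even, 0 if k odd]. Integrating term-by-term (or equivalently evaluating the antiderivative F(x) = -3*x^5/5 - 2*x^3 + 9*x at the endpoints):
  F(1) − F(−1) = 32/5 − (-32/5) = 64/5.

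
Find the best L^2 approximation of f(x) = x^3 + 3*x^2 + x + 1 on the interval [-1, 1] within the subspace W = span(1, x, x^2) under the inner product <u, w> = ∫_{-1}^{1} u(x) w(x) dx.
g(x) = 3*x^2 + 8*x/5 + 1

The best approximation g ∈ W is the orthogonal projection of f onto W. Writing g = a_0 + a_1 x + a_2 x^2, the coefficients solve the normal equations G · a = b where
  G_{ij} = <φ_i, φ_j> and b_i = <f, φ_i>, with φ_0 = 1, φ_1 = x, φ_2 = x^2.
G =
  [2, 0, 2/3]
  [0, 2/3, 0]
  [2/3, 0, 2/5],
b = (4, 16/15, 28/15).
Solving gives a_0 = 1, a_1 = 8/5, a_2 = 3, so
  g(x) = 3*x^2 + 8*x/5 + 1.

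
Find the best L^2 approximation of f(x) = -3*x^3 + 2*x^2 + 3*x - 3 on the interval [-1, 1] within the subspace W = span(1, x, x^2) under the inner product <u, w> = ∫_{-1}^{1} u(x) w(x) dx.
g(x) = 2*x^2 + 6*x/5 - 3

The best approximation g ∈ W is the orthogonal projection of f onto W. Writing g = a_0 + a_1 x + a_2 x^2, the coefficients solve the normal equations G · a = b where
  G_{ij} = <φ_i, φ_j> and b_i = <f, φ_i>, with φ_0 = 1, φ_1 = x, φ_2 = x^2.
G =
  [2, 0, 2/3]
  [0, 2/3, 0]
  [2/3, 0, 2/5],
b = (-14/3, 4/5, -6/5).
Solving gives a_0 = -3, a_1 = 6/5, a_2 = 2, so
  g(x) = 2*x^2 + 6*x/5 - 3.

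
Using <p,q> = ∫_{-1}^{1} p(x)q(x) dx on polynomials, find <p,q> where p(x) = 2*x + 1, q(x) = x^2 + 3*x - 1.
<p,q> = 8/3

Expand the product: p(x)·q(x) = 2*x^3 + 7*x^2 + x - 1.
∫_{-1}^{1} of each monomial x^k gives [2/(k+1) if k even, 0 if k odd]. Integrating term-by-term (or equivalently evaluating the antiderivative F(x) = x^4/2 + 7*x^3/3 + x^2/2 - x at the endpoints):
  F(1) − F(−1) = 7/3 − (-1/3) = 8/3.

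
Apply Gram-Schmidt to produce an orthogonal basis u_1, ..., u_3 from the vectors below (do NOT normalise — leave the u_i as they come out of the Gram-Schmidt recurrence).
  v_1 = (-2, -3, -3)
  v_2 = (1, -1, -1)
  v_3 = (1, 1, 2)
Orthogonal basis:
  u_1 = (-2, -3, -3)
  u_2 = (15/11, -5/11, -5/11)
  u_3 = (0, -1/2, 1/2)

Apply the Gram-Schmidt recurrence
  u_1 = v_1
  u_i = v_i − Σ_{j<i} ((v_i · u_j) / (u_j · u_j)) · u_j.

Step by step this gives:
  u_1 = (-2, -3, -3)
  u_2 = (15/11, -5/11, -5/11)
  u_3 = (0, -1/2, 1/2)

Orthogonality check:
  u_2 · u_1 = 0 (should be 0)
  u_3 · u_1 = 0 (should be 0)
  u_3 · u_2 = 0 (should be 0)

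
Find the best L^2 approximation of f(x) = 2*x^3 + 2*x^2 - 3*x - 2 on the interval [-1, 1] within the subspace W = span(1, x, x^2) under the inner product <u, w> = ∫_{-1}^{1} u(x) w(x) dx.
g(x) = 2*x^2 - 9*x/5 - 2

The best approximation g ∈ W is the orthogonal projection of f onto W. Writing g = a_0 + a_1 x + a_2 x^2, the coefficients solve the normal equations G · a = b where
  G_{ij} = <φ_i, φ_j> and b_i = <f, φ_i>, with φ_0 = 1, φ_1 = x, φ_2 = x^2.
G =
  [2, 0, 2/3]
  [0, 2/3, 0]
  [2/3, 0, 2/5],
b = (-8/3, -6/5, -8/15).
Solving gives a_0 = -2, a_1 = -9/5, a_2 = 2, so
  g(x) = 2*x^2 - 9*x/5 - 2.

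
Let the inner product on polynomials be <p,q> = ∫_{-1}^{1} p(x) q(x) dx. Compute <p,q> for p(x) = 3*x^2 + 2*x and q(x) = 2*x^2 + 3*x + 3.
<p,q> = 62/5

Expand the product: p(x)·q(x) = 6*x^4 + 13*x^3 + 15*x^2 + 6*x.
∫_{-1}^{1} of each monomial x^k gives [2/(k+1) if k even, 0 if k odd]. Integrating term-by-term (or equivalently evaluating the antiderivative F(x) = 6*x^5/5 + 13*x^4/4 + 5*x^3 + 3*x^2 at the endpoints):
  F(1) − F(−1) = 249/20 − (1/20) = 62/5.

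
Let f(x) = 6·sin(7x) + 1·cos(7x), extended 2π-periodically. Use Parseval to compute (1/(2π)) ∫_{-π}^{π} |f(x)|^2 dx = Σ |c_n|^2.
Σ |c_n|^2 = 37/2

Expand |f|^2 and use orthogonality of {sin(nx), cos(mx)} on [-π, π]:
  ∫_{-π}^{π} sin(nx)^2 dx = π, ∫ cos(mx)^2 dx = π, and cross terms integrate to 0.
So ∫_{-π}^{π} f(x)^2 dx = 6^2 · π + 1^2 · π = (36 + 1)π.
Divide by 2π: (36 + 1)/2 = 37/2.
By Parseval, this equals Σ |c_n|^2.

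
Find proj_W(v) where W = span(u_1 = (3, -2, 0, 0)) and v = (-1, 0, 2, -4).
proj_W(v) = (-9/13, 6/13, 0, 0)

Set up U = [u_1 | ... | u_1] ∈ R^(4×1). The projector onto W = col(U) is P = U (U^T U)^(-1) U^T.
Compute U^T U =
  [13],
and U^T v = (-3).
Solve U^T U · c = U^T v for the coefficients: c = (-3/13). The projection is proj_W(v) = U c.
Check: (v - proj_W(v)) · u_1 = 0  (should be 0).
Result: proj_W(v) = (-9/13, 6/13, 0, 0).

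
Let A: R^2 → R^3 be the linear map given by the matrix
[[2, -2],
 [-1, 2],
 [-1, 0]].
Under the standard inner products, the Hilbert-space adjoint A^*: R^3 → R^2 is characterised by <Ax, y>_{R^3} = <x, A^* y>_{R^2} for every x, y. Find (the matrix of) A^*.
A^* = A^T =
[[2, -1, -1],
 [-2, 2, 0]]

For real matrices with standard dot products, the defining identity <Ax, y> = <x, A^* y> gives (Ax)^T y = x^T (A^*) y, i.e. x^T A^T y = x^T (A^*) y. Since this holds for all x, y, we must have A^* = A^T. Therefore
A^* =
[[2, -1, -1],
 [-2, 2, 0]].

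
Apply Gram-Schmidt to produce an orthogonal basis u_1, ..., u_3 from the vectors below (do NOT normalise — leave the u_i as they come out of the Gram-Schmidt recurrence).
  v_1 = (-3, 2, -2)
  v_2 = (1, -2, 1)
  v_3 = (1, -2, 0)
Orthogonal basis:
  u_1 = (-3, 2, -2)
  u_2 = (-10/17, -16/17, -1/17)
  u_3 = (8/21, -4/21, -16/21)

Apply the Gram-Schmidt recurrence
  u_1 = v_1
  u_i = v_i − Σ_{j<i} ((v_i · u_j) / (u_j · u_j)) · u_j.

Step by step this gives:
  u_1 = (-3, 2, -2)
  u_2 = (-10/17, -16/17, -1/17)
  u_3 = (8/21, -4/21, -16/21)

Orthogonality check:
  u_2 · u_1 = 0 (should be 0)
  u_3 · u_1 = 0 (should be 0)
  u_3 · u_2 = 0 (should be 0)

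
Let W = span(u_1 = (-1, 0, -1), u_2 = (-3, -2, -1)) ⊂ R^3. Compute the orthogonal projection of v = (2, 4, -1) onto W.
proj_W(v) = (7/3, 11/3, -4/3)

Set up U = [u_1 | ... | u_2] ∈ R^(3×2). The projector onto W = col(U) is P = U (U^T U)^(-1) U^T.
Compute U^T U =
  [2, 4]
  [4, 14],
and U^T v = (-1, -13).
Solve U^T U · c = U^T v for the coefficients: c = (19/6, -11/6). The projection is proj_W(v) = U c.
Check: (v - proj_W(v)) · u_1 = 0  (should be 0).
Check: (v - proj_W(v)) · u_2 = 0  (should be 0).
Result: proj_W(v) = (7/3, 11/3, -4/3).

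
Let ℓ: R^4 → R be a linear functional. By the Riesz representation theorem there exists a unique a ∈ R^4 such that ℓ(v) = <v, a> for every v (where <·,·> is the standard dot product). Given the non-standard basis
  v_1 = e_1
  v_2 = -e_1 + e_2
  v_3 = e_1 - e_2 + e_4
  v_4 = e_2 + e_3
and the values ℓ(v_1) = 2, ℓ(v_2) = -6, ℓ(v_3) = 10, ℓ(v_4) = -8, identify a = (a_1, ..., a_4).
a = (2, -4, -4, 4)

Write a = (a_1, ..., a_4) in the standard basis. For each basis vector v_i, ℓ(v_i) = <v_i, a> is a linear equation in the a_j's. Collect the n equations into a matrix system V a = ℓ, where row i of V is v_i (expressed in the standard basis). Since V is invertible (lower-triangular with 1s on the diagonal, up to permutation), solve by back-substitution:
  V =
[[1, 0, 0, 0],
 [-1, 1, 0, 0],
 [1, -1, 0, 1],
 [0, 1, 1, 0]]
  V a = (2, -6, 10, -8)
Solving gives a = (2, -4, -4, 4).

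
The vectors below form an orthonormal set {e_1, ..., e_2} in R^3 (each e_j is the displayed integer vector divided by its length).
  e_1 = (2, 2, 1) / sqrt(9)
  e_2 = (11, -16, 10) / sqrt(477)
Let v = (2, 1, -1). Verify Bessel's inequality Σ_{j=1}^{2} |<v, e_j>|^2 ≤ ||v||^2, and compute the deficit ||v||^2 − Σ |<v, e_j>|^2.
Σ |<v, e_j>|^2 = 149/53; ||v||^2 = 6; deficit = 169/53

Write each e_j = u_j / sqrt(<u_j, u_j>) where u_j is the displayed integer vector. Then <v, e_j> = <v, u_j> / sqrt(<u_j, u_j>), so |<v, e_j>|^2 = <v, u_j>^2 / <u_j, u_j>.
Coefficients: <v, e_1> = 5/sqrt(9), <v, e_2> = -4/sqrt(477).
Square and sum: Σ |<v, e_j>|^2 = 149/53.
Compute ||v||^2 = v·v = 6.
Deficit = 6 − 149/53 = 169/53 ≥ 0, confirming Bessel's inequality. (The deficit equals ||v − Σ <v,e_j> e_j||^2, the squared distance from v to span{e_j}.)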